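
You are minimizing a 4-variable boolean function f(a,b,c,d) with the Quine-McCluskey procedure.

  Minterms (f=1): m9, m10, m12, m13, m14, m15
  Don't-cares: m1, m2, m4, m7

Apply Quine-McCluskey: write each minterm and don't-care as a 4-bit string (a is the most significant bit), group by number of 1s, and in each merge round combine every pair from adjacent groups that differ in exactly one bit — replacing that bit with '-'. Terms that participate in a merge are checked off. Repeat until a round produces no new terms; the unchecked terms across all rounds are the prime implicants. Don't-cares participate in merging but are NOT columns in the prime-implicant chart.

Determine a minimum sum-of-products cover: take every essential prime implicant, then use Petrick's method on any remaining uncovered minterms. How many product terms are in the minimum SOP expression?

3

Round 0: 0001✓ 0010✓ 0100✓ 0111✓ 1001✓ 1010✓ 1100✓ 1101✓ 1110✓ 1111✓
Round 1: -001 -010 -100 -111 1-01 1-10 11-0✓ 11-1✓ 110-✓ 111-✓
Round 2: 11--
PIs = {-001, -010, -100, -111, 1-01, 1-10, 11--}
Coverage chart:
  m9: -001,1-01
  m10: -010,1-10
  m12: -100,11--
  m13: 1-01,11--
  m14: 1-10,11--
  m15: -111,11--
(no essential prime implicants)
Petrick residual → -001, -010, 11--
Min cover (3 terms): b'c'd + b'cd' + ab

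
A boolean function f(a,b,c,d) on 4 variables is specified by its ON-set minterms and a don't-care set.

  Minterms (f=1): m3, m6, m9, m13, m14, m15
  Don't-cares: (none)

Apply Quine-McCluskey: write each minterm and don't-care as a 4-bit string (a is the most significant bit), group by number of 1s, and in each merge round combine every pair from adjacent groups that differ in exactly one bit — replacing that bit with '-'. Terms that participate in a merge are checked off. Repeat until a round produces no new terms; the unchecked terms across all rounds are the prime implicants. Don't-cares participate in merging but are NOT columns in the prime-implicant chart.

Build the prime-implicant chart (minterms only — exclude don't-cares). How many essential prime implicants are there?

Round 0: 0011 0110✓ 1001✓ 1101✓ 1110✓ 1111✓
Round 1: -110 1-01 11-1 111-
PIs = {-110, 0011, 1-01, 11-1, 111-}
Coverage chart:
  m3: 0011 ←essential
  m6: -110 ←essential
  m9: 1-01 ←essential
  m13: 1-01,11-1
  m14: -110,111-
  m15: 11-1,111-
Essential: -110, 0011, 1-01

3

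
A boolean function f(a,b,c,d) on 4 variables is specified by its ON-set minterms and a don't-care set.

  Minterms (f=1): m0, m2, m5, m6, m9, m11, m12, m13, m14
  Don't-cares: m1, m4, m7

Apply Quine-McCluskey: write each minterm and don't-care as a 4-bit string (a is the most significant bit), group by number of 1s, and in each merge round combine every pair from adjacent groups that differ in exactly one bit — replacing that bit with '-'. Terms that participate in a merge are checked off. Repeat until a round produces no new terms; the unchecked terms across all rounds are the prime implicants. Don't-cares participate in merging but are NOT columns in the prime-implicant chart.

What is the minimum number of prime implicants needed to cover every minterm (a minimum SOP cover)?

Round 0: 0000✓ 0001✓ 0010✓ 0100✓ 0101✓ 0110✓ 0111✓ 1001✓ 1011✓ 1100✓ 1101✓ 1110✓
Round 1: -001✓ -100✓ -101✓ -110✓ 0-00✓ 0-01✓ 0-10✓ 00-0✓ 000-✓ 01-0✓ 01-1✓ 010-✓ 011-✓ 1-01✓ 10-1 11-0✓ 110-✓
Round 2: --01 -1-0 -10- 0--0 0-0- 01--
PIs = {--01, -1-0, -10-, 0--0, 0-0-, 01--, 10-1}
Coverage chart:
  m0: 0--0,0-0-
  m2: 0--0 ←essential
  m5: --01,-10-,0-0-,01--
  m6: -1-0,0--0,01--
  m9: --01,10-1
  m11: 10-1 ←essential
  m12: -1-0,-10-
  m13: --01,-10-
  m14: -1-0 ←essential
Essential: -1-0, 0--0, 10-1
Petrick residual → --01
Min cover (4 terms): c'd + bd' + a'd' + ab'd

4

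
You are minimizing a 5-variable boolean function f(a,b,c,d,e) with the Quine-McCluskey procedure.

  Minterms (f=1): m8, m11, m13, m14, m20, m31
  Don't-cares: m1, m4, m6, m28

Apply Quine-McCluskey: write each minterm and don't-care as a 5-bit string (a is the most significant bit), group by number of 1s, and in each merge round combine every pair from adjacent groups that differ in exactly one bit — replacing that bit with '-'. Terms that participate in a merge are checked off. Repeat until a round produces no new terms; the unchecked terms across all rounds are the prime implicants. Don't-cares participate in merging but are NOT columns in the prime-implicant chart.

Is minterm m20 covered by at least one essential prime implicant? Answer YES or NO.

NO

[col 0] 00001, 00100*, 00110*, 01000, 01011, 01101, 01110*, 10100*, 11100*, 11111
[col 1] -0100, 0-110, 001-0, 1-100
Prime implicants: -0100, 0-110, 00001, 001-0, 01000, 01011, 01101, 1-100, 11111
PI chart (minterm → PIs covering it):
  8 | 01000  (sole → essential)
  11 | 01011  (sole → essential)
  13 | 01101  (sole → essential)
  14 | 0-110  (sole → essential)
  20 | -0100,1-100
  31 | 11111  (sole → essential)
Essential prime implicants: 0-110, 01000, 01011, 01101, 11111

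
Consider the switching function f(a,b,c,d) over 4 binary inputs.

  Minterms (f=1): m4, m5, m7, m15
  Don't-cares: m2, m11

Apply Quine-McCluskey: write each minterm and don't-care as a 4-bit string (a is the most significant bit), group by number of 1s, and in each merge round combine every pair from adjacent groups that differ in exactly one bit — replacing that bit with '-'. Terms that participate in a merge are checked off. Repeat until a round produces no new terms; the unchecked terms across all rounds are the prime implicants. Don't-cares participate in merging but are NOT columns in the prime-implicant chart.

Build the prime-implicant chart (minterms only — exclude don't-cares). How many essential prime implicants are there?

size-2^0 implicants → 0010  0100(✓)  0101(✓)  0111(✓)  1011(✓)  1111(✓)
size-2^1 implicants → -111  01-1  010-  1-11
Unchecked terms (primes): -111, 0010, 01-1, 010-, 1-11
Minterm coverage:
  m4 ⊆ 010- [E]
  m5 ⊆ 01-1,010-
  m7 ⊆ -111,01-1
  m15 ⊆ -111,1-11
E = {010-}

1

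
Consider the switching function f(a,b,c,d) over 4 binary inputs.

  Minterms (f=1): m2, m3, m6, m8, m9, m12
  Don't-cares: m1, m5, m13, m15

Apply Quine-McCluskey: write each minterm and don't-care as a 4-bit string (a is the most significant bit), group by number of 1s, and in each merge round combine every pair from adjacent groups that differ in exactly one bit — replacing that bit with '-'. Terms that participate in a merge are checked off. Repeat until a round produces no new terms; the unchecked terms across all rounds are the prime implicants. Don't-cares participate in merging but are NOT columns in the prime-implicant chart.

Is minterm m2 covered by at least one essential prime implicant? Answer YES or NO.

YES

Round 0: 0001✓ 0010✓ 0011✓ 0101✓ 0110✓ 1000✓ 1001✓ 1100✓ 1101✓ 1111✓
Round 1: -001✓ -101✓ 0-01✓ 0-10 00-1 001- 1-00✓ 1-01✓ 100-✓ 11-1 110-✓
Round 2: --01 1-0-
PIs = {--01, 0-10, 00-1, 001-, 1-0-, 11-1}
Coverage chart:
  m2: 0-10,001-
  m3: 00-1,001-
  m6: 0-10 ←essential
  m8: 1-0- ←essential
  m9: --01,1-0-
  m12: 1-0- ←essential
Essential: 0-10, 1-0-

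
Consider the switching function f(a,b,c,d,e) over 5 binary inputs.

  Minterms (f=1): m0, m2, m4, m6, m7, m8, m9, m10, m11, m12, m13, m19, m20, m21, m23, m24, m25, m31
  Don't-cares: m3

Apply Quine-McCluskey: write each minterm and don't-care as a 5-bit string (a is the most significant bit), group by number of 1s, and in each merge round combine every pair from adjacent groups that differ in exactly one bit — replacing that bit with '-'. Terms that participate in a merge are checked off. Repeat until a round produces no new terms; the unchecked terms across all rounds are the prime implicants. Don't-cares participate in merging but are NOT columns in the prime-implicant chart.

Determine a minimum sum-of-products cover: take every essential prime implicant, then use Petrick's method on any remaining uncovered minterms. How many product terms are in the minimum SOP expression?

[col 0] 00000*, 00010*, 00011*, 00100*, 00110*, 00111*, 01000*, 01001*, 01010*, 01011*, 01100*, 01101*, 10011*, 10100*, 10101*, 10111*, 11000*, 11001*, 11111*
[col 1] -0011*, -0100, -0111*, -1000*, -1001*, 0-000*, 0-010*, 0-011*, 0-100*, 00-00*, 00-10*, 00-11*, 000-0*, 0001-*, 001-0*, 0011-*, 01-00*, 01-01*, 010-0*, 010-1*, 0100-*, 0101-*, 0110-*, 1-111, 10-11*, 101-1, 1010-, 1100-*
[col 2] -0-11, -100-, 0--00, 0-0-0, 0-01-, 00--0, 00-1-, 01-0-, 010--
Prime implicants: -0-11, -0100, -100-, 0--00, 0-0-0, 0-01-, 00--0, 00-1-, 01-0-, 010--, 1-111, 101-1, 1010-
PI chart (minterm → PIs covering it):
  0 | 0--00,0-0-0,00--0
  2 | 0-0-0,0-01-,00--0,00-1-
  4 | -0100,0--00,00--0
  6 | 00--0,00-1-
  7 | -0-11,00-1-
  8 | -100-,0--00,0-0-0,01-0-,010--
  9 | -100-,01-0-,010--
  10 | 0-0-0,0-01-,010--
  11 | 0-01-,010--
  12 | 0--00,01-0-
  13 | 01-0-  (sole → essential)
  19 | -0-11  (sole → essential)
  20 | -0100,1010-
  21 | 101-1,1010-
  23 | -0-11,1-111,101-1
  24 | -100-  (sole → essential)
  25 | -100-  (sole → essential)
  31 | 1-111  (sole → essential)
Essential prime implicants: -0-11, -100-, 01-0-, 1-111
Petrick residual → 0-01-, 00--0, 1010-
Minimum SOP uses 7 PIs: b'de + bc'd' + a'c'd + a'b'e' + a'bd' + acde + ab'cd'

7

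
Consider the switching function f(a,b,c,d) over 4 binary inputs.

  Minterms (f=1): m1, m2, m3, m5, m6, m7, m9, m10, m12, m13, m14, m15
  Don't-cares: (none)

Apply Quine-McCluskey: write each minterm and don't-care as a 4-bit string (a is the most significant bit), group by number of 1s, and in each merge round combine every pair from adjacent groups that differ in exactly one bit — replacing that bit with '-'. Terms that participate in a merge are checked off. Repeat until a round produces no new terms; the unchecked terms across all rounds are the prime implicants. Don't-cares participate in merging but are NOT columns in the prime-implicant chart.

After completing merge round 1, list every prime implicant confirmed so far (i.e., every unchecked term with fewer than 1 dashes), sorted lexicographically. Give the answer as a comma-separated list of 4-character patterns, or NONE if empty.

NONE

[col 0] 0001*, 0010*, 0011*, 0101*, 0110*, 0111*, 1001*, 1010*, 1100*, 1101*, 1110*, 1111*
[col 1] -001*, -010*, -101*, -110*, -111*, 0-01*, 0-10*, 0-11*, 00-1*, 001-*, 01-1*, 011-*, 1-01*, 1-10*, 11-0*, 11-1*, 110-*, 111-*
[col 2] --01, --10, -1-1, -11-, 0--1, 0-1-, 11--
Prime implicants: --01, --10, -1-1, -11-, 0--1, 0-1-, 11--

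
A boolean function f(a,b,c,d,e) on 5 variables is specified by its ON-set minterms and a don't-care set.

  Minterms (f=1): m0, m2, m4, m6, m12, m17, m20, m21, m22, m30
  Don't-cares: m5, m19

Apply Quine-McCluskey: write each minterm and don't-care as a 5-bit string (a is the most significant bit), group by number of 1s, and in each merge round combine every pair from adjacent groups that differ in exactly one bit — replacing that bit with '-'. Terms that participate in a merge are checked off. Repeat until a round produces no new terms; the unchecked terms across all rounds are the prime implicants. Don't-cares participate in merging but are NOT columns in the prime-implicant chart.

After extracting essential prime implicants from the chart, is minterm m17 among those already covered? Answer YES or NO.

NO

Round 0: 00000✓ 00010✓ 00100✓ 00101✓ 00110✓ 01100✓ 10001✓ 10011✓ 10100✓ 10101✓ 10110✓ 11110✓
Round 1: -0100✓ -0101✓ -0110✓ 0-100 00-00✓ 00-10✓ 000-0✓ 001-0✓ 0010-✓ 1-110 10-01 100-1 101-0✓ 1010-✓
Round 2: -01-0 -010- 00--0
PIs = {-01-0, -010-, 0-100, 00--0, 1-110, 10-01, 100-1}
Coverage chart:
  m0: 00--0 ←essential
  m2: 00--0 ←essential
  m4: -01-0,-010-,0-100,00--0
  m6: -01-0,00--0
  m12: 0-100 ←essential
  m17: 10-01,100-1
  m20: -01-0,-010-
  m21: -010-,10-01
  m22: -01-0,1-110
  m30: 1-110 ←essential
Essential: 0-100, 00--0, 1-110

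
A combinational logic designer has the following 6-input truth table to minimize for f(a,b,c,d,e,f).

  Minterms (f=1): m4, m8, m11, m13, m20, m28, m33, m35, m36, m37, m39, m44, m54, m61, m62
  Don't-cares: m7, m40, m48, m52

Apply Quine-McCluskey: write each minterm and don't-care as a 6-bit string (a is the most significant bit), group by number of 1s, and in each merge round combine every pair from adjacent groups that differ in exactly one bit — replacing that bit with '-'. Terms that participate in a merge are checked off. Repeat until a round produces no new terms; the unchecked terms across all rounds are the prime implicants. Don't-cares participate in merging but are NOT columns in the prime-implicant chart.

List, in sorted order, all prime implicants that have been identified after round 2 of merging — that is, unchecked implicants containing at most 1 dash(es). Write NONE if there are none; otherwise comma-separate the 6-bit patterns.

-00111, -01000, 001011, 001101, 01-100, 10-100, 10010-, 101-00, 11-110, 110-00, 1101-0, 111101

size-2^0 implicants → 000100(✓)  000111(✓)  001000(✓)  001011  001101  010100(✓)  011100(✓)  100001(✓)  100011(✓)  100100(✓)  100101(✓)  100111(✓)  101000(✓)  101100(✓)  110000(✓)  110100(✓)  110110(✓)  111101  111110(✓)
size-2^1 implicants → -00100(✓)  -00111  -01000  -10100(✓)  0-0100(✓)  01-100  1-0100(✓)  10-100  100-01(✓)  100-11(✓)  1000-1(✓)  1001-1(✓)  10010-  101-00  11-110  110-00  1101-0
size-2^2 implicants → --0100  100--1
Unchecked terms (primes): --0100, -00111, -01000, 001011, 001101, 01-100, 10-100, 100--1, 10010-, 101-00, 11-110, 110-00, 1101-0, 111101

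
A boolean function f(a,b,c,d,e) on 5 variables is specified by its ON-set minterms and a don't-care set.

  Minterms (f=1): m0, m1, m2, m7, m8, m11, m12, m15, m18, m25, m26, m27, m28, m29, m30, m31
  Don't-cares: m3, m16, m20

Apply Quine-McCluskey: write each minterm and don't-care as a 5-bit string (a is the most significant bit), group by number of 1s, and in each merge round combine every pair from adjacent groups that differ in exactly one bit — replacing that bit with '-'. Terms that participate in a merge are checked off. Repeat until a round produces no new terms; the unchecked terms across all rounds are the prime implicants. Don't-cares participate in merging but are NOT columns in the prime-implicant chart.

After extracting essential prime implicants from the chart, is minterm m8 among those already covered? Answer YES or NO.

size-2^0 implicants → 00000(✓)  00001(✓)  00010(✓)  00011(✓)  00111(✓)  01000(✓)  01011(✓)  01100(✓)  01111(✓)  10000(✓)  10010(✓)  10100(✓)  11001(✓)  11010(✓)  11011(✓)  11100(✓)  11101(✓)  11110(✓)  11111(✓)
size-2^1 implicants → -0000(✓)  -0010(✓)  -1011(✓)  -1100  -1111(✓)  0-000  0-011(✓)  0-111(✓)  00-11(✓)  000-0(✓)  000-1(✓)  0000-(✓)  0001-(✓)  01-00  01-11(✓)  1-010  1-100  10-00  100-0(✓)  11-01(✓)  11-10(✓)  11-11(✓)  110-1(✓)  1101-(✓)  111-0(✓)  111-1(✓)  1110-(✓)  1111-(✓)
size-2^2 implicants → -00-0  -1-11  0--11  000--  11--1  11-1-  111--
Unchecked terms (primes): -00-0, -1-11, -1100, 0--11, 0-000, 000--, 01-00, 1-010, 1-100, 10-00, 11--1, 11-1-, 111--
Minterm coverage:
  m0 ⊆ -00-0,0-000,000--
  m1 ⊆ 000-- [E]
  m2 ⊆ -00-0,000--
  m7 ⊆ 0--11 [E]
  m8 ⊆ 0-000,01-00
  m11 ⊆ -1-11,0--11
  m12 ⊆ -1100,01-00
  m15 ⊆ -1-11,0--11
  m18 ⊆ -00-0,1-010
  m25 ⊆ 11--1 [E]
  m26 ⊆ 1-010,11-1-
  m27 ⊆ -1-11,11--1,11-1-
  m28 ⊆ -1100,1-100,111--
  m29 ⊆ 11--1,111--
  m30 ⊆ 11-1-,111--
  m31 ⊆ -1-11,11--1,11-1-,111--
E = {0--11, 000--, 11--1}

NO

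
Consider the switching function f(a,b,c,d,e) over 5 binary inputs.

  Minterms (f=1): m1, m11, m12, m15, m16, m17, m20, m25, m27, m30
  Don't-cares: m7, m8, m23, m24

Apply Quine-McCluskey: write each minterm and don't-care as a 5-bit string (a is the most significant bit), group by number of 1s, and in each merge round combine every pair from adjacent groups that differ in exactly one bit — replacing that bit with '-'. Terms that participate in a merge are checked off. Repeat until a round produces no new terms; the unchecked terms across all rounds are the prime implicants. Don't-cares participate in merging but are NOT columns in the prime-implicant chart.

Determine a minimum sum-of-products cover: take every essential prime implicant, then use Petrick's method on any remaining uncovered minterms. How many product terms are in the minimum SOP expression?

size-2^0 implicants → 00001(✓)  00111(✓)  01000(✓)  01011(✓)  01100(✓)  01111(✓)  10000(✓)  10001(✓)  10100(✓)  10111(✓)  11000(✓)  11001(✓)  11011(✓)  11110
size-2^1 implicants → -0001  -0111  -1000  -1011  0-111  01-00  01-11  1-000(✓)  1-001(✓)  10-00  1000-(✓)  110-1  1100-(✓)
size-2^2 implicants → 1-00-
Unchecked terms (primes): -0001, -0111, -1000, -1011, 0-111, 01-00, 01-11, 1-00-, 10-00, 110-1, 11110
Minterm coverage:
  m1 ⊆ -0001 [E]
  m11 ⊆ -1011,01-11
  m12 ⊆ 01-00 [E]
  m15 ⊆ 0-111,01-11
  m16 ⊆ 1-00-,10-00
  m17 ⊆ -0001,1-00-
  m20 ⊆ 10-00 [E]
  m25 ⊆ 1-00-,110-1
  m27 ⊆ -1011,110-1
  m30 ⊆ 11110 [E]
E = {-0001, 01-00, 10-00, 11110}
Petrick residual → 01-11, 110-1
Cover = b'c'd'e + a'bd'e' + a'bde + ab'd'e' + abc'e + abcde'  |cover|=6

6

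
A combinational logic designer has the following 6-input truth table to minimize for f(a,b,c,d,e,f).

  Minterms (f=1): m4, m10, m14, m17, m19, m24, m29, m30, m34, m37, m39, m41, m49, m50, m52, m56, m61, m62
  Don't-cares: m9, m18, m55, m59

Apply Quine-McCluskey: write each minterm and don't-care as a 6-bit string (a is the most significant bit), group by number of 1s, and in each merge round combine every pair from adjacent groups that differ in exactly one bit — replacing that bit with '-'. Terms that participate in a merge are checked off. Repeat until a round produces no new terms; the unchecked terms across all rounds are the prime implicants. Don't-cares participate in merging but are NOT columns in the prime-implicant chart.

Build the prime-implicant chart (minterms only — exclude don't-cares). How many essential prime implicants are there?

10

[col 0] 000100, 001001*, 001010*, 001110*, 010001*, 010010*, 010011*, 011000*, 011101*, 011110*, 100010*, 100101*, 100111*, 101001*, 110001*, 110010*, 110100, 110111*, 111000*, 111011, 111101*, 111110*
[col 1] -01001, -10001, -10010, -11000, -11101, -11110, 0-1110, 001-10, 0100-1, 01001-, 1-0010, 1-0111, 1001-1
Prime implicants: -01001, -10001, -10010, -11000, -11101, -11110, 0-1110, 000100, 001-10, 0100-1, 01001-, 1-0010, 1-0111, 1001-1, 110100, 111011
PI chart (minterm → PIs covering it):
  4 | 000100  (sole → essential)
  10 | 001-10  (sole → essential)
  14 | 0-1110,001-10
  17 | -10001,0100-1
  19 | 0100-1,01001-
  24 | -11000  (sole → essential)
  29 | -11101  (sole → essential)
  30 | -11110,0-1110
  34 | 1-0010  (sole → essential)
  37 | 1001-1  (sole → essential)
  39 | 1-0111,1001-1
  41 | -01001  (sole → essential)
  49 | -10001  (sole → essential)
  50 | -10010,1-0010
  52 | 110100  (sole → essential)
  56 | -11000  (sole → essential)
  61 | -11101  (sole → essential)
  62 | -11110  (sole → essential)
Essential prime implicants: -01001, -10001, -11000, -11101, -11110, 000100, 001-10, 1-0010, 1001-1, 110100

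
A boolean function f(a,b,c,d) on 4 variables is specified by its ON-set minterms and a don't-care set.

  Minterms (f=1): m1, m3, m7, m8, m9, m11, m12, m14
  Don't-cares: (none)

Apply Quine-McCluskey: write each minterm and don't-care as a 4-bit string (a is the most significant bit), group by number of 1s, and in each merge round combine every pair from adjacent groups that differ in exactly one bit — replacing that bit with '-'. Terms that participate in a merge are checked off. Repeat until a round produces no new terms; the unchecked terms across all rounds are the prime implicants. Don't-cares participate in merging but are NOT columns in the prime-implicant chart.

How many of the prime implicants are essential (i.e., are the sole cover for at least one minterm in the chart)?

3

size-2^0 implicants → 0001(✓)  0011(✓)  0111(✓)  1000(✓)  1001(✓)  1011(✓)  1100(✓)  1110(✓)
size-2^1 implicants → -001(✓)  -011(✓)  0-11  00-1(✓)  1-00  10-1(✓)  100-  11-0
size-2^2 implicants → -0-1
Unchecked terms (primes): -0-1, 0-11, 1-00, 100-, 11-0
Minterm coverage:
  m1 ⊆ -0-1 [E]
  m3 ⊆ -0-1,0-11
  m7 ⊆ 0-11 [E]
  m8 ⊆ 1-00,100-
  m9 ⊆ -0-1,100-
  m11 ⊆ -0-1 [E]
  m12 ⊆ 1-00,11-0
  m14 ⊆ 11-0 [E]
E = {-0-1, 0-11, 11-0}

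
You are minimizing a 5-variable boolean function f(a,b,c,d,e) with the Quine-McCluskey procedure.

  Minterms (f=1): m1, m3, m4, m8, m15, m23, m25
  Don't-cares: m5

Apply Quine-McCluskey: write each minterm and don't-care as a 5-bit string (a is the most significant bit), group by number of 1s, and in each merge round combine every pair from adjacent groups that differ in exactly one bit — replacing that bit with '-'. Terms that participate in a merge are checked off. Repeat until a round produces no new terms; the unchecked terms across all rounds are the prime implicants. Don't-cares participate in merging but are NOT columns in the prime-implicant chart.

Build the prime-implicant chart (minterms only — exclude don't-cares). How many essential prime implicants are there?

size-2^0 implicants → 00001(✓)  00011(✓)  00100(✓)  00101(✓)  01000  01111  10111  11001
size-2^1 implicants → 00-01  000-1  0010-
Unchecked terms (primes): 00-01, 000-1, 0010-, 01000, 01111, 10111, 11001
Minterm coverage:
  m1 ⊆ 00-01,000-1
  m3 ⊆ 000-1 [E]
  m4 ⊆ 0010- [E]
  m8 ⊆ 01000 [E]
  m15 ⊆ 01111 [E]
  m23 ⊆ 10111 [E]
  m25 ⊆ 11001 [E]
E = {000-1, 0010-, 01000, 01111, 10111, 11001}

6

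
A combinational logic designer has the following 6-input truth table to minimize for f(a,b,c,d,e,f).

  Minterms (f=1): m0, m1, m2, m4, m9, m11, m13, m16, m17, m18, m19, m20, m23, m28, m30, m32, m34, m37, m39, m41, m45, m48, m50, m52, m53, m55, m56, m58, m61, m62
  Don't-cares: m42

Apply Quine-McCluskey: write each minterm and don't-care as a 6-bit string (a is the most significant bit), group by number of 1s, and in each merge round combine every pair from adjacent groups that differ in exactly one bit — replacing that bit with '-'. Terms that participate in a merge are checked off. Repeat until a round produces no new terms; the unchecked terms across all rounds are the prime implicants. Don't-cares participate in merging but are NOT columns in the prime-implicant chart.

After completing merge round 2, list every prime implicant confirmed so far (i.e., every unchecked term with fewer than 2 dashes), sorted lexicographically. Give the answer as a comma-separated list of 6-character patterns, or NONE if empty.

size-2^0 implicants → 000000(✓)  000001(✓)  000010(✓)  000100(✓)  001001(✓)  001011(✓)  001101(✓)  010000(✓)  010001(✓)  010010(✓)  010011(✓)  010100(✓)  010111(✓)  011100(✓)  011110(✓)  100000(✓)  100010(✓)  100101(✓)  100111(✓)  101001(✓)  101010(✓)  101101(✓)  110000(✓)  110010(✓)  110100(✓)  110101(✓)  110111(✓)  111000(✓)  111010(✓)  111101(✓)  111110(✓)
size-2^1 implicants → -00000(✓)  -00010(✓)  -01001(✓)  -01101(✓)  -10000(✓)  -10010(✓)  -10100(✓)  -10111  -11110  0-0000(✓)  0-0001(✓)  0-0010(✓)  0-0100(✓)  00-001  000-00(✓)  0000-0(✓)  00000-(✓)  001-01(✓)  0010-1  01-100  010-00(✓)  010-11  0100-0(✓)  0100-1(✓)  01000-(✓)  01001-(✓)  0111-0  1-0000(✓)  1-0010(✓)  1-0101(✓)  1-0111(✓)  1-1010(✓)  1-1101(✓)  10-010(✓)  10-101(✓)  1000-0(✓)  1001-1(✓)  101-01(✓)  11-000(✓)  11-010(✓)  11-101(✓)  110-00(✓)  1100-0(✓)  1101-1(✓)  11010-  111-10  1110-0(✓)
size-2^2 implicants → --0000(✓)  --0010(✓)  -000-0(✓)  -01-01  -10-00  -100-0(✓)  0-0-00  0-00-0(✓)  0-000-  0100--  1--010  1--101  1-00-0(✓)  1-01-1  11-0-0
size-2^3 implicants → --00-0
Unchecked terms (primes): --00-0, -01-01, -10-00, -10111, -11110, 0-0-00, 0-000-, 00-001, 0010-1, 01-100, 010-11, 0100--, 0111-0, 1--010, 1--101, 1-01-1, 11-0-0, 11010-, 111-10

-10111, -11110, 00-001, 0010-1, 01-100, 010-11, 0111-0, 11010-, 111-10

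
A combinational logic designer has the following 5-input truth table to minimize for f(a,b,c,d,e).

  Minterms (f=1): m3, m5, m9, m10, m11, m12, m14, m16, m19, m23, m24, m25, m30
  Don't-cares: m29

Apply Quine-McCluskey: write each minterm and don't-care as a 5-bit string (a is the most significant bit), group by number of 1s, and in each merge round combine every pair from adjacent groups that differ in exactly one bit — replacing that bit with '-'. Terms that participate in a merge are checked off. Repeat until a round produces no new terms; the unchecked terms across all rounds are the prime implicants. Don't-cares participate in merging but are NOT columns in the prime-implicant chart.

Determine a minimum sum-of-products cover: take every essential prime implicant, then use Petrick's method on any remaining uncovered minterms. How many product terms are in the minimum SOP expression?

8

Round 0: 00011✓ 00101 01001✓ 01010✓ 01011✓ 01100✓ 01110✓ 10000✓ 10011✓ 10111✓ 11000✓ 11001✓ 11101✓ 11110✓
Round 1: -0011 -1001 -1110 0-011 01-10 010-1 0101- 011-0 1-000 10-11 11-01 1100-
PIs = {-0011, -1001, -1110, 0-011, 00101, 01-10, 010-1, 0101-, 011-0, 1-000, 10-11, 11-01, 1100-}
Coverage chart:
  m3: -0011,0-011
  m5: 00101 ←essential
  m9: -1001,010-1
  m10: 01-10,0101-
  m11: 0-011,010-1,0101-
  m12: 011-0 ←essential
  m14: -1110,01-10,011-0
  m16: 1-000 ←essential
  m19: -0011,10-11
  m23: 10-11 ←essential
  m24: 1-000,1100-
  m25: -1001,11-01,1100-
  m30: -1110 ←essential
Essential: -1110, 00101, 011-0, 1-000, 10-11
Petrick residual → -0011, -1001, 0101-
Min cover (8 terms): b'c'de + bc'd'e + bcde' + a'b'cd'e + a'bc'd + a'bce' + ac'd'e' + ab'de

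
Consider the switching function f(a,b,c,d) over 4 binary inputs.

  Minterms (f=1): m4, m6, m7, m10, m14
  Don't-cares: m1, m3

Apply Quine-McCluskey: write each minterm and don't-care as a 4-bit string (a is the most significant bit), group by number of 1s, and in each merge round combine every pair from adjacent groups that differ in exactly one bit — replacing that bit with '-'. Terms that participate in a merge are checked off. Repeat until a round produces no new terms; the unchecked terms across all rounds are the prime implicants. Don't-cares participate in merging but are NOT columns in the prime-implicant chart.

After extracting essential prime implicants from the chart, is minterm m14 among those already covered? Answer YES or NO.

size-2^0 implicants → 0001(✓)  0011(✓)  0100(✓)  0110(✓)  0111(✓)  1010(✓)  1110(✓)
size-2^1 implicants → -110  0-11  00-1  01-0  011-  1-10
Unchecked terms (primes): -110, 0-11, 00-1, 01-0, 011-, 1-10
Minterm coverage:
  m4 ⊆ 01-0 [E]
  m6 ⊆ -110,01-0,011-
  m7 ⊆ 0-11,011-
  m10 ⊆ 1-10 [E]
  m14 ⊆ -110,1-10
E = {01-0, 1-10}

YES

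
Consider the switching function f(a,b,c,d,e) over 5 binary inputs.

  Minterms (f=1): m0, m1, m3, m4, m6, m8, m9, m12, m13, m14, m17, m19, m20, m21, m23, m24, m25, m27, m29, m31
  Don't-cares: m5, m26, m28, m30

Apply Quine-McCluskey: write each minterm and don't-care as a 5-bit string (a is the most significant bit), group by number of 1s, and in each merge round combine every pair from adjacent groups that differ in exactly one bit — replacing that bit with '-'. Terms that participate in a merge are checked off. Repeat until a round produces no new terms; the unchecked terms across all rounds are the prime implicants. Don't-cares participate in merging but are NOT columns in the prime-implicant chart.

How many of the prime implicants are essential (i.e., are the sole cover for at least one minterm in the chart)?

5

size-2^0 implicants → 00000(✓)  00001(✓)  00011(✓)  00100(✓)  00101(✓)  00110(✓)  01000(✓)  01001(✓)  01100(✓)  01101(✓)  01110(✓)  10001(✓)  10011(✓)  10100(✓)  10101(✓)  10111(✓)  11000(✓)  11001(✓)  11010(✓)  11011(✓)  11100(✓)  11101(✓)  11110(✓)  11111(✓)
size-2^1 implicants → -0001(✓)  -0011(✓)  -0100(✓)  -0101(✓)  -1000(✓)  -1001(✓)  -1100(✓)  -1101(✓)  -1110(✓)  0-000(✓)  0-001(✓)  0-100(✓)  0-101(✓)  0-110(✓)  00-00(✓)  00-01(✓)  000-1(✓)  0000-(✓)  001-0(✓)  0010-(✓)  01-00(✓)  01-01(✓)  0100-(✓)  011-0(✓)  0110-(✓)  1-001(✓)  1-011(✓)  1-100(✓)  1-101(✓)  1-111(✓)  10-01(✓)  10-11(✓)  100-1(✓)  101-1(✓)  1010-(✓)  11-00(✓)  11-01(✓)  11-10(✓)  11-11(✓)  110-0(✓)  110-1(✓)  1100-(✓)  1101-(✓)  111-0(✓)  111-1(✓)  1110-(✓)  1111-(✓)
size-2^2 implicants → --001(✓)  --100(✓)  --101(✓)  -0-01(✓)  -00-1  -010-(✓)  -1-00(✓)  -1-01(✓)  -100-(✓)  -11-0  -110-(✓)  0--00(✓)  0--01(✓)  0-00-(✓)  0-1-0  0-10-(✓)  00-0-(✓)  01-0-(✓)  1--01(✓)  1--11(✓)  1-0-1(✓)  1-1-1(✓)  1-10-(✓)  10--1(✓)  11--0(✓)  11--1(✓)  11-0-(✓)  11-1-(✓)  110--(✓)  111--(✓)
size-2^3 implicants → ---01  --10-  -1-0-  0--0-  1---1  11---
Unchecked terms (primes): ---01, --10-, -00-1, -1-0-, -11-0, 0--0-, 0-1-0, 1---1, 11---
Minterm coverage:
  m0 ⊆ 0--0- [E]
  m1 ⊆ ---01,-00-1,0--0-
  m3 ⊆ -00-1 [E]
  m4 ⊆ --10-,0--0-,0-1-0
  m6 ⊆ 0-1-0 [E]
  m8 ⊆ -1-0-,0--0-
  m9 ⊆ ---01,-1-0-,0--0-
  m12 ⊆ --10-,-1-0-,-11-0,0--0-,0-1-0
  m13 ⊆ ---01,--10-,-1-0-,0--0-
  m14 ⊆ -11-0,0-1-0
  m17 ⊆ ---01,-00-1,1---1
  m19 ⊆ -00-1,1---1
  m20 ⊆ --10- [E]
  m21 ⊆ ---01,--10-,1---1
  m23 ⊆ 1---1 [E]
  m24 ⊆ -1-0-,11---
  m25 ⊆ ---01,-1-0-,1---1,11---
  m27 ⊆ 1---1,11---
  m29 ⊆ ---01,--10-,-1-0-,1---1,11---
  m31 ⊆ 1---1,11---
E = {--10-, -00-1, 0--0-, 0-1-0, 1---1}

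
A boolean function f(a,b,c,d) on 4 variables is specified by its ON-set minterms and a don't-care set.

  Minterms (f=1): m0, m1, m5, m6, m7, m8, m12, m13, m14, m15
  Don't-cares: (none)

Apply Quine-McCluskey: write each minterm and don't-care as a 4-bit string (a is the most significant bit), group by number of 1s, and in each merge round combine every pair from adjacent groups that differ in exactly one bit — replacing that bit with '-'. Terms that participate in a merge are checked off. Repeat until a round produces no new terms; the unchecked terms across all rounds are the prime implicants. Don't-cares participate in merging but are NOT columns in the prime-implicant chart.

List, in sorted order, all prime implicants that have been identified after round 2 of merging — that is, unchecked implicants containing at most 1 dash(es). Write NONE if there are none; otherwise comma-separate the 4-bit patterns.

-000, 0-01, 000-, 1-00

size-2^0 implicants → 0000(✓)  0001(✓)  0101(✓)  0110(✓)  0111(✓)  1000(✓)  1100(✓)  1101(✓)  1110(✓)  1111(✓)
size-2^1 implicants → -000  -101(✓)  -110(✓)  -111(✓)  0-01  000-  01-1(✓)  011-(✓)  1-00  11-0(✓)  11-1(✓)  110-(✓)  111-(✓)
size-2^2 implicants → -1-1  -11-  11--
Unchecked terms (primes): -000, -1-1, -11-, 0-01, 000-, 1-00, 11--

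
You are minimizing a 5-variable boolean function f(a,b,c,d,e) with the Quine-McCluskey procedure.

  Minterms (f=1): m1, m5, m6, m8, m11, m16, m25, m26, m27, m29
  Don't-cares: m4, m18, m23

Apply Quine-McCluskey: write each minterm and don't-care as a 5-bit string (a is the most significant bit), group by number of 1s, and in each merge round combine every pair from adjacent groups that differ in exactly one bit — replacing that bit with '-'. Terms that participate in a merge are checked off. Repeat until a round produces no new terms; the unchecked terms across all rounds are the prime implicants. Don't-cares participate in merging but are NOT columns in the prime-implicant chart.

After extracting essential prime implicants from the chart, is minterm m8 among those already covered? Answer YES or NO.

Round 0: 00001✓ 00100✓ 00101✓ 00110✓ 01000 01011✓ 10000✓ 10010✓ 10111 11001✓ 11010✓ 11011✓ 11101✓
Round 1: -1011 00-01 001-0 0010- 1-010 100-0 11-01 110-1 1101-
PIs = {-1011, 00-01, 001-0, 0010-, 01000, 1-010, 100-0, 10111, 11-01, 110-1, 1101-}
Coverage chart:
  m1: 00-01 ←essential
  m5: 00-01,0010-
  m6: 001-0 ←essential
  m8: 01000 ←essential
  m11: -1011 ←essential
  m16: 100-0 ←essential
  m25: 11-01,110-1
  m26: 1-010,1101-
  m27: -1011,110-1,1101-
  m29: 11-01 ←essential
Essential: -1011, 00-01, 001-0, 01000, 100-0, 11-01

YES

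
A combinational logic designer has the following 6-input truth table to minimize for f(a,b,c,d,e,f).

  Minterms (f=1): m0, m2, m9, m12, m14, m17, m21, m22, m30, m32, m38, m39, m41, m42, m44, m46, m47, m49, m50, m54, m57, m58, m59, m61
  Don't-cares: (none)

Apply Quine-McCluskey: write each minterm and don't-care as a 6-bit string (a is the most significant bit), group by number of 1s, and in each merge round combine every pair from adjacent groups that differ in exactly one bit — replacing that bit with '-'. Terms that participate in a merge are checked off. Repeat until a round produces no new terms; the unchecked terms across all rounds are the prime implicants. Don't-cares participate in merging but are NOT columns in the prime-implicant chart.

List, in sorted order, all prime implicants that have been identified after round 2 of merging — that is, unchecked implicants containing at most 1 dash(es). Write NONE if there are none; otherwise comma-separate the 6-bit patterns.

-00000, -01001, -10001, -10110, 0-1110, 0000-0, 01-110, 010-01, 1-0110, 1-1001, 1-1010, 101-10, 11-001, 11-010, 110-10, 111-01, 1110-1, 11101-

Round 0: 000000✓ 000010✓ 001001✓ 001100✓ 001110✓ 010001✓ 010101✓ 010110✓ 011110✓ 100000✓ 100110✓ 100111✓ 101001✓ 101010✓ 101100✓ 101110✓ 101111✓ 110001✓ 110010✓ 110110✓ 111001✓ 111010✓ 111011✓ 111101✓
Round 1: -00000 -01001 -01100✓ -01110✓ -10001 -10110 0-1110 0000-0 0011-0✓ 01-110 010-01 1-0110 1-1001 1-1010 10-110✓ 10-111✓ 10011-✓ 101-10 1011-0✓ 10111-✓ 11-001 11-010 110-10 111-01 1110-1 11101-
Round 2: -011-0 10-11-
PIs = {-00000, -01001, -011-0, -10001, -10110, 0-1110, 0000-0, 01-110, 010-01, 1-0110, 1-1001, 1-1010, 10-11-, 101-10, 11-001, 11-010, 110-10, 111-01, 1110-1, 11101-}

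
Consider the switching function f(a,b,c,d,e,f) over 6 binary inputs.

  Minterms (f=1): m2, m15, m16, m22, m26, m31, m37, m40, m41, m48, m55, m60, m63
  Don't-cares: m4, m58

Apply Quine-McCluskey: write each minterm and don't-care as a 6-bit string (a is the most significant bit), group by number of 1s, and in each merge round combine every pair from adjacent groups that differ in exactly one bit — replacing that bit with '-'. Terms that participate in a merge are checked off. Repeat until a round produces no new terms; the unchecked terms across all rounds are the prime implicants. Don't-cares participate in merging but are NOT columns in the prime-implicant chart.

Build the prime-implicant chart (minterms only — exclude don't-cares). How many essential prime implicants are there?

9

[col 0] 000010, 000100, 001111*, 010000*, 010110, 011010*, 011111*, 100101, 101000*, 101001*, 110000*, 110111*, 111010*, 111100, 111111*
[col 1] -10000, -11010, -11111, 0-1111, 10100-, 11-111
Prime implicants: -10000, -11010, -11111, 0-1111, 000010, 000100, 010110, 100101, 10100-, 11-111, 111100
PI chart (minterm → PIs covering it):
  2 | 000010  (sole → essential)
  15 | 0-1111  (sole → essential)
  16 | -10000  (sole → essential)
  22 | 010110  (sole → essential)
  26 | -11010  (sole → essential)
  31 | -11111,0-1111
  37 | 100101  (sole → essential)
  40 | 10100-  (sole → essential)
  41 | 10100-  (sole → essential)
  48 | -10000  (sole → essential)
  55 | 11-111  (sole → essential)
  60 | 111100  (sole → essential)
  63 | -11111,11-111
Essential prime implicants: -10000, -11010, 0-1111, 000010, 010110, 100101, 10100-, 11-111, 111100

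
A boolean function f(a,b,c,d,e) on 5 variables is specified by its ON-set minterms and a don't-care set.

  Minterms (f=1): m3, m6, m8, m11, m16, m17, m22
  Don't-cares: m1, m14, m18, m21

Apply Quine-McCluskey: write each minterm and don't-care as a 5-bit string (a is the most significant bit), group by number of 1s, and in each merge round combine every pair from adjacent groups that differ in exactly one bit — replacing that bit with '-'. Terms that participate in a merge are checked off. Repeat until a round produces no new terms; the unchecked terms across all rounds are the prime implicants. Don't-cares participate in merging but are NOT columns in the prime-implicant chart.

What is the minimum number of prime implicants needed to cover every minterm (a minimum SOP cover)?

4

Round 0: 00001✓ 00011✓ 00110✓ 01000 01011✓ 01110✓ 10000✓ 10001✓ 10010✓ 10101✓ 10110✓
Round 1: -0001 -0110 0-011 0-110 000-1 10-01 10-10 100-0 1000-
PIs = {-0001, -0110, 0-011, 0-110, 000-1, 01000, 10-01, 10-10, 100-0, 1000-}
Coverage chart:
  m3: 0-011,000-1
  m6: -0110,0-110
  m8: 01000 ←essential
  m11: 0-011 ←essential
  m16: 100-0,1000-
  m17: -0001,10-01,1000-
  m22: -0110,10-10
Essential: 0-011, 01000
Petrick residual → -0110, 1000-
Min cover (4 terms): b'cde' + a'c'de + a'bc'd'e' + ab'c'd'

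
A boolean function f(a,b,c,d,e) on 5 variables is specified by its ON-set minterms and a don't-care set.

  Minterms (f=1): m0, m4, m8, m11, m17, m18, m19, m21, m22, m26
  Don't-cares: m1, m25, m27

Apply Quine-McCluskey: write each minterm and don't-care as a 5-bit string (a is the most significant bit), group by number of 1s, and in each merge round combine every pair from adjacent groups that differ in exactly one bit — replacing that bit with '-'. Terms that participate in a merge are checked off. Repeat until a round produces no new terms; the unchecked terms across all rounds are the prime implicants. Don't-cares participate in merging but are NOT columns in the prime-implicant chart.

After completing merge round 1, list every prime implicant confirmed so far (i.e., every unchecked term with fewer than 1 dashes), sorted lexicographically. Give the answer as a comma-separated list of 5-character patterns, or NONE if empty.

size-2^0 implicants → 00000(✓)  00001(✓)  00100(✓)  01000(✓)  01011(✓)  10001(✓)  10010(✓)  10011(✓)  10101(✓)  10110(✓)  11001(✓)  11010(✓)  11011(✓)
size-2^1 implicants → -0001  -1011  0-000  00-00  0000-  1-001(✓)  1-010(✓)  1-011(✓)  10-01  10-10  100-1(✓)  1001-(✓)  110-1(✓)  1101-(✓)
size-2^2 implicants → 1-0-1  1-01-
Unchecked terms (primes): -0001, -1011, 0-000, 00-00, 0000-, 1-0-1, 1-01-, 10-01, 10-10

NONE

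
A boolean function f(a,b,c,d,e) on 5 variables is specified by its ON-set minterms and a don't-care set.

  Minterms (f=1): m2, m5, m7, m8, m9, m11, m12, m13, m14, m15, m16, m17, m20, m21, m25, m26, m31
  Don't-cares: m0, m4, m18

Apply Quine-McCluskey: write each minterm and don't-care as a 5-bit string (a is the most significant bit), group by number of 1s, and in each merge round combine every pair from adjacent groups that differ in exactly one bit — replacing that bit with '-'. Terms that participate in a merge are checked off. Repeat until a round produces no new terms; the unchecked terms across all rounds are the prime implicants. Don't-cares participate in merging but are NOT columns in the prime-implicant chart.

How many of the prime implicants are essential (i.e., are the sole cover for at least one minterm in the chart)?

6

size-2^0 implicants → 00000(✓)  00010(✓)  00100(✓)  00101(✓)  00111(✓)  01000(✓)  01001(✓)  01011(✓)  01100(✓)  01101(✓)  01110(✓)  01111(✓)  10000(✓)  10001(✓)  10010(✓)  10100(✓)  10101(✓)  11001(✓)  11010(✓)  11111(✓)
size-2^1 implicants → -0000(✓)  -0010(✓)  -0100(✓)  -0101(✓)  -1001  -1111  0-000(✓)  0-100(✓)  0-101(✓)  0-111(✓)  00-00(✓)  000-0(✓)  001-1(✓)  0010-(✓)  01-00(✓)  01-01(✓)  01-11(✓)  010-1(✓)  0100-(✓)  011-0(✓)  011-1(✓)  0110-(✓)  0111-(✓)  1-001  1-010  10-00(✓)  10-01(✓)  100-0(✓)  1000-(✓)  1010-(✓)
size-2^2 implicants → -0-00  -00-0  -010-  0--00  0-1-1  0-10-  01--1  01-0-  011--  10-0-
Unchecked terms (primes): -0-00, -00-0, -010-, -1001, -1111, 0--00, 0-1-1, 0-10-, 01--1, 01-0-, 011--, 1-001, 1-010, 10-0-
Minterm coverage:
  m2 ⊆ -00-0 [E]
  m5 ⊆ -010-,0-1-1,0-10-
  m7 ⊆ 0-1-1 [E]
  m8 ⊆ 0--00,01-0-
  m9 ⊆ -1001,01--1,01-0-
  m11 ⊆ 01--1 [E]
  m12 ⊆ 0--00,0-10-,01-0-,011--
  m13 ⊆ 0-1-1,0-10-,01--1,01-0-,011--
  m14 ⊆ 011-- [E]
  m15 ⊆ -1111,0-1-1,01--1,011--
  m16 ⊆ -0-00,-00-0,10-0-
  m17 ⊆ 1-001,10-0-
  m20 ⊆ -0-00,-010-,10-0-
  m21 ⊆ -010-,10-0-
  m25 ⊆ -1001,1-001
  m26 ⊆ 1-010 [E]
  m31 ⊆ -1111 [E]
E = {-00-0, -1111, 0-1-1, 01--1, 011--, 1-010}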